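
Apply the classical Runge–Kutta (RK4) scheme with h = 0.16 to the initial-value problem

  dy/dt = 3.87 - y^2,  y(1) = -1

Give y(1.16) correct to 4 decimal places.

-0.4740

RK4: k1 = f(t_n, y_n); k2 = f(t_n + h/2, y_n + (h/2)·k1); k3 = f(t_n + h/2, y_n + (h/2)·k2); k4 = f(t_n + h, y_n + h·k3); y_{n+1} = y_n + (h/6)·(k1 + 2k2 + 2k3 + k4).
t=1.000000, y=-1.000000:
  k1 = f(1.000000, -1.000000) = 2.870000
  k2 = f(1.080000, -0.770400) = 3.276484
  k3 = f(1.080000, -0.737881) = 3.325531
  k4 = f(1.160000, -0.467915) = 3.651056
  y ← -1.000000 + (0.16/6)·(k1 + 2k2 + 2k3 + k4) = -0.473998
y(1.16) ≈ -0.4740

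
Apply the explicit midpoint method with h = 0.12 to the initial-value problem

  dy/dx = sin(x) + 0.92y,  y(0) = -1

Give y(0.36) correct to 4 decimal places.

Midpoint: k1 = f(x_n, y_n); k2 = f(x_n + h/2, y_n + (h/2)·k1); y_{n+1} = y_n + h·k2.
x=0.000000, y=-1.000000:
  k1 = f(0.000000, -1.000000) = -0.920000
  k2 = f(0.060000, -1.055200) = -0.910820
  y ← -1.000000 + 0.12·(-0.910820) = -1.109298
x=0.120000, y=-1.109298:
  k1 = f(0.120000, -1.109298) = -0.900842
  k2 = f(0.180000, -1.163349) = -0.891251
  y ← -1.109298 + 0.12·(-0.891251) = -1.216249
x=0.240000, y=-1.216249:
  k1 = f(0.240000, -1.216249) = -0.881246
  k2 = f(0.300000, -1.269123) = -0.872073
  y ← -1.216249 + 0.12·(-0.872073) = -1.320897
y(0.36) ≈ -1.3209

-1.3209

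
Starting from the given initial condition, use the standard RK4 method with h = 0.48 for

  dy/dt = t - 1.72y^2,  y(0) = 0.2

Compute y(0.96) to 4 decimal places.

0.4982

RK4: k1 = f(t_n, y_n); k2 = f(t_n + h/2, y_n + (h/2)·k1); k3 = f(t_n + h/2, y_n + (h/2)·k2); k4 = f(t_n + h, y_n + h·k3); y_{n+1} = y_n + (h/6)·(k1 + 2k2 + 2k3 + k4).
t=0.000000, y=0.200000:
  k1 = f(0.000000, 0.200000) = -0.068800
  k2 = f(0.240000, 0.183488) = 0.182091
  k3 = f(0.240000, 0.243702) = 0.137848
  k4 = f(0.480000, 0.266167) = 0.358147
  y ← 0.200000 + (0.48/6)·(k1 + 2k2 + 2k3 + k4) = 0.274338
t=0.480000, y=0.274338:
  k1 = f(0.480000, 0.274338) = 0.350550
  k2 = f(0.720000, 0.358470) = 0.498979
  k3 = f(0.720000, 0.394093) = 0.452868
  k4 = f(0.960000, 0.491715) = 0.544133
  y ← 0.274338 + (0.48/6)·(k1 + 2k2 + 2k3 + k4) = 0.498208
y(0.96) ≈ 0.4982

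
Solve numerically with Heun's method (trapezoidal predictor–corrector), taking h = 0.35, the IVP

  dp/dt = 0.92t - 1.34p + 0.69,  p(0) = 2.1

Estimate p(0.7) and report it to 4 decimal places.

Heun: k1 = f(t_n, p_n); k2 = f(t_n + h, p_n + h·k1); p_{n+1} = p_n + (h/2)·(k1 + k2).
t=0.000000, p=2.100000:
  k1 = f(0.000000, 2.100000) = -2.124000
  k2 = f(0.350000, 1.356600) = -0.805844
  p ← 2.100000 + (0.35/2)·(-2.124000 + (-0.805844)) = 1.587277
t=0.350000, p=1.587277:
  k1 = f(0.350000, 1.587277) = -1.114952
  k2 = f(0.700000, 1.197044) = -0.270039
  p ← 1.587277 + (0.35/2)·(-1.114952 + (-0.270039)) = 1.344904
p(0.7) ≈ 1.3449

1.3449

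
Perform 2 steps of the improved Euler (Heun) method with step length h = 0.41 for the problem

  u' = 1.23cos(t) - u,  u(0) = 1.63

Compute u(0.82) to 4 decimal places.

1.3052

Heun: k1 = f(t_n, u_n); k2 = f(t_n + h, u_n + h·k1); u_{n+1} = u_n + (h/2)·(k1 + k2).
t=0.000000, u=1.630000:
  k1 = f(0.000000, 1.630000) = -0.400000
  k2 = f(0.410000, 1.466000) = -0.337941
  u ← 1.630000 + (0.41/2)·(-0.400000 + (-0.337941)) = 1.478722
t=0.410000, u=1.478722:
  k1 = f(0.410000, 1.478722) = -0.350663
  k2 = f(0.820000, 1.334950) = -0.495818
  u ← 1.478722 + (0.41/2)·(-0.350663 + (-0.495818)) = 1.305193
u(0.82) ≈ 1.3052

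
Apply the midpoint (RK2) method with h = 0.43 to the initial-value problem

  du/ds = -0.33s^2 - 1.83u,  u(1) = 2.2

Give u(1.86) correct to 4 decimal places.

0.2510

Midpoint: k1 = f(s_n, u_n); k2 = f(s_n + h/2, u_n + (h/2)·k1); u_{n+1} = u_n + h·k2.
s=1.000000, u=2.200000:
  k1 = f(1.000000, 2.200000) = -4.356000
  k2 = f(1.215000, 1.263460) = -2.799286
  u ← 2.200000 + 0.43·(-2.799286) = 0.996307
s=1.430000, u=0.996307:
  k1 = f(1.430000, 0.996307) = -2.498059
  k2 = f(1.645000, 0.459224) = -1.733369
  u ← 0.996307 + 0.43·(-1.733369) = 0.250958
u(1.86) ≈ 0.2510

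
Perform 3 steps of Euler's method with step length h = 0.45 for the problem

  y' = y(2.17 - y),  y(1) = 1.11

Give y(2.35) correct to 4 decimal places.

Euler: y_{n+1} = y_n + h·f(s_n, y_n).
s=1.000000, y=1.110000: f=1.176600 → y ← 1.110000 + 0.45·1.176600 = 1.639470
s=1.450000, y=1.639470: f=0.869788 → y ← 1.639470 + 0.45·0.869788 = 2.030875
s=1.900000, y=2.030875: f=0.282546 → y ← 2.030875 + 0.45·0.282546 = 2.158020
y(2.35) ≈ 2.1580

2.1580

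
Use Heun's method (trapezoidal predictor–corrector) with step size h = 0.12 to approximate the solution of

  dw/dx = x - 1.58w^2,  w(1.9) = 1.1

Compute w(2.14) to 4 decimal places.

Heun: k1 = f(x_n, w_n); k2 = f(x_n + h, w_n + h·k1); w_{n+1} = w_n + (h/2)·(k1 + k2).
x=1.900000, w=1.100000:
  k1 = f(1.900000, 1.100000) = -0.011800
  k2 = f(2.020000, 1.098584) = 0.113119
  w ← 1.100000 + (0.12/2)·(-0.011800 + 0.113119) = 1.106079
x=2.020000, w=1.106079:
  k1 = f(2.020000, 1.106079) = 0.087011
  k2 = f(2.140000, 1.116520) = 0.170344
  w ← 1.106079 + (0.12/2)·(0.087011 + 0.170344) = 1.121520
w(2.14) ≈ 1.1215

1.1215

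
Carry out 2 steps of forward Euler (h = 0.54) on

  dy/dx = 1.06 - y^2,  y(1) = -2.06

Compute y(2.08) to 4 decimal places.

-10.9190

Euler: y_{n+1} = y_n + h·f(x_n, y_n).
x=1.000000, y=-2.060000: f=-3.183600 → y ← -2.060000 + 0.54·(-3.183600) = -3.779144
x=1.540000, y=-3.779144: f=-13.221929 → y ← -3.779144 + 0.54·(-13.221929) = -10.918986
y(2.08) ≈ -10.9190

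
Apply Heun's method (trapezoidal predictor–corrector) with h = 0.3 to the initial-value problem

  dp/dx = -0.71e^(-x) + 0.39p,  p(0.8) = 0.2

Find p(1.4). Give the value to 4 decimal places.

0.0868

Heun: k1 = f(x_n, p_n); k2 = f(x_n + h, p_n + h·k1); p_{n+1} = p_n + (h/2)·(k1 + k2).
x=0.800000, p=0.200000:
  k1 = f(0.800000, 0.200000) = -0.241024
  k2 = f(1.100000, 0.127693) = -0.186538
  p ← 0.200000 + (0.3/2)·(-0.241024 + (-0.186538)) = 0.135866
x=1.100000, p=0.135866:
  k1 = f(1.100000, 0.135866) = -0.183351
  k2 = f(1.400000, 0.080860) = -0.143548
  p ← 0.135866 + (0.3/2)·(-0.183351 + (-0.143548)) = 0.086831
p(1.4) ≈ 0.0868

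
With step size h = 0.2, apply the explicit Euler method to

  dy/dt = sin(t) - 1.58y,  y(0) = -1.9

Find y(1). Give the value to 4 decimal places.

Euler: y_{n+1} = y_n + h·f(t_n, y_n).
t=0.000000, y=-1.900000: f=3.002000 → y ← -1.900000 + 0.2·3.002000 = -1.299600
t=0.200000, y=-1.299600: f=2.252037 → y ← -1.299600 + 0.2·2.252037 = -0.849193
t=0.400000, y=-0.849193: f=1.731143 → y ← -0.849193 + 0.2·1.731143 = -0.502964
t=0.600000, y=-0.502964: f=1.359326 → y ← -0.502964 + 0.2·1.359326 = -0.231099
t=0.800000, y=-0.231099: f=1.082492 → y ← -0.231099 + 0.2·1.082492 = -0.014600
y(1) ≈ -0.0146

-0.0146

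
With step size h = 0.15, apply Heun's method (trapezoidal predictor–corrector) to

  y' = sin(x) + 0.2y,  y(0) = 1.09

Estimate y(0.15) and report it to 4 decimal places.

Heun: k1 = f(x_n, y_n); k2 = f(x_n + h, y_n + h·k1); y_{n+1} = y_n + (h/2)·(k1 + k2).
x=0.000000, y=1.090000:
  k1 = f(0.000000, 1.090000) = 0.218000
  k2 = f(0.150000, 1.122700) = 0.373978
  y ← 1.090000 + (0.15/2)·(0.218000 + 0.373978) = 1.134398
y(0.15) ≈ 1.1344

1.1344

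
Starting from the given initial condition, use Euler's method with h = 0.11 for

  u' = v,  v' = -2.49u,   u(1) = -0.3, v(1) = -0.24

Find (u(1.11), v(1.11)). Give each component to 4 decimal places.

Euler on (u,v): u_{n+1} = u_n + h·u', v_{n+1} = v_n + h·v'.
1.000000: (-0.300000, -0.240000); f=(-0.240000, 0.747000) → (-0.326400, -0.157830)
(u(1.11), v(1.11)) ≈ (-0.3264, -0.1578)

-0.3264, -0.1578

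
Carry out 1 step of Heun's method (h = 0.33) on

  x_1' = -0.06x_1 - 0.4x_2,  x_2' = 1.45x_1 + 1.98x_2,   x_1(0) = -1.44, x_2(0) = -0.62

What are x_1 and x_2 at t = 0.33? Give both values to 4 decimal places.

Heun on (x_1,x_2): k1 = f(t_n, state_n); k2 = f(t_n + h, state_n + h·k1); state_{n+1} = state_n + (h/2)·(k1 + k2).
0.000000: (-1.440000, -0.620000)
  k1 = (0.334400, -3.315600)
  predictor → (-1.329648, -1.714148)
  k2 = (0.765438, -5.322003)
  → (-1.258527, -2.045204)
(x_1(0.33), x_2(0.33)) ≈ (-1.2585, -2.0452)

-1.2585, -2.0452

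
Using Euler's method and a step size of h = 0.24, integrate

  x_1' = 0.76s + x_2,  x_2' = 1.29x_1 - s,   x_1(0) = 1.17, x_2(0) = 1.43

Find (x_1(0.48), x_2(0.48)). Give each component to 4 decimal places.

Euler on (x_1,x_2): x_1_{n+1} = x_1_n + h·x_1', x_2_{n+1} = x_2_n + h·x_2'.
0.000000: (1.170000, 1.430000); f=(1.430000, 1.509300) → (1.513200, 1.792232)
0.240000: (1.513200, 1.792232); f=(1.974632, 1.712028) → (1.987112, 2.203119)
(x_1(0.48), x_2(0.48)) ≈ (1.9871, 2.2031)

1.9871, 2.2031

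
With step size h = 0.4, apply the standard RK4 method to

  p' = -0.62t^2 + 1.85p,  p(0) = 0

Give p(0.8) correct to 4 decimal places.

RK4: k1 = f(t_n, p_n); k2 = f(t_n + h/2, p_n + (h/2)·k1); k3 = f(t_n + h/2, p_n + (h/2)·k2); k4 = f(t_n + h, p_n + h·k3); p_{n+1} = p_n + (h/6)·(k1 + 2k2 + 2k3 + k4).
t=0.000000, p=0.000000:
  k1 = f(0.000000, 0.000000) = 0.000000
  k2 = f(0.200000, 0.000000) = -0.024800
  k3 = f(0.200000, -0.004960) = -0.033976
  k4 = f(0.400000, -0.013590) = -0.124342
  p ← 0.000000 + (0.4/6)·(k1 + 2k2 + 2k3 + k4) = -0.016126
t=0.400000, p=-0.016126:
  k1 = f(0.400000, -0.016126) = -0.129034
  k2 = f(0.600000, -0.041933) = -0.300776
  k3 = f(0.600000, -0.076281) = -0.364321
  k4 = f(0.800000, -0.161855) = -0.696231
  p ← -0.016126 + (0.4/6)·(k1 + 2k2 + 2k3 + k4) = -0.159824
p(0.8) ≈ -0.1598

-0.1598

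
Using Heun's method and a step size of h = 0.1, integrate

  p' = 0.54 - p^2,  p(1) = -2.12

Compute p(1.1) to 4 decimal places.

Heun: k1 = f(x_n, p_n); k2 = f(x_n + h, p_n + h·k1); p_{n+1} = p_n + (h/2)·(k1 + k2).
x=1.000000, p=-2.120000:
  k1 = f(1.000000, -2.120000) = -3.954400
  k2 = f(1.100000, -2.515440) = -5.787438
  p ← -2.120000 + (0.1/2)·(-3.954400 + (-5.787438)) = -2.607092
p(1.1) ≈ -2.6071

-2.6071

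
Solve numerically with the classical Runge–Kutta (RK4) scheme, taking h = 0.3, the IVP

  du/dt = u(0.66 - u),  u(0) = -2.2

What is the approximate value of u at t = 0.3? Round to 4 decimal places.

-8.8488

RK4: k1 = f(t_n, u_n); k2 = f(t_n + h/2, u_n + (h/2)·k1); k3 = f(t_n + h/2, u_n + (h/2)·k2); k4 = f(t_n + h, u_n + h·k3); u_{n+1} = u_n + (h/6)·(k1 + 2k2 + 2k3 + k4).
t=0.000000, u=-2.200000:
  k1 = f(0.000000, -2.200000) = -6.292000
  k2 = f(0.150000, -3.143800) = -11.958386
  k3 = f(0.150000, -3.993758) = -18.585983
  k4 = f(0.300000, -7.775795) = -65.595011
  u ← -2.200000 + (0.3/6)·(k1 + 2k2 + 2k3 + k4) = -8.848787
u(0.3) ≈ -8.8488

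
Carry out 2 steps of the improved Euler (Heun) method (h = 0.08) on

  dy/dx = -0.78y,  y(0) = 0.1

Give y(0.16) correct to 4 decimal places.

Heun: k1 = f(x_n, y_n); k2 = f(x_n + h, y_n + h·k1); y_{n+1} = y_n + (h/2)·(k1 + k2).
x=0.000000, y=0.100000:
  k1 = f(0.000000, 0.100000) = -0.078000
  k2 = f(0.080000, 0.093760) = -0.073133
  y ← 0.100000 + (0.08/2)·(-0.078000 + (-0.073133)) = 0.093955
x=0.080000, y=0.093955:
  k1 = f(0.080000, 0.093955) = -0.073285
  k2 = f(0.160000, 0.088092) = -0.068712
  y ← 0.093955 + (0.08/2)·(-0.073285 + (-0.068712)) = 0.088275
y(0.16) ≈ 0.0883

0.0883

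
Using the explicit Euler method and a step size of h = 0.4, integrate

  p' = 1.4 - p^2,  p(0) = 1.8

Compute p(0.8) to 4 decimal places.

1.1712

Euler: p_{n+1} = p_n + h·f(t_n, p_n).
t=0.000000, p=1.800000: f=-1.840000 → p ← 1.800000 + 0.4·(-1.840000) = 1.064000
t=0.400000, p=1.064000: f=0.267904 → p ← 1.064000 + 0.4·0.267904 = 1.171162
p(0.8) ≈ 1.1712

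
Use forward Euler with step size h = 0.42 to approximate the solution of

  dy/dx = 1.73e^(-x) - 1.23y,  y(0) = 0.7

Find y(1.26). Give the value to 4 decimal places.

Euler: y_{n+1} = y_n + h·f(x_n, y_n).
x=0.000000, y=0.700000: f=0.869000 → y ← 0.700000 + 0.42·0.869000 = 1.064980
x=0.420000, y=1.064980: f=-0.173234 → y ← 1.064980 + 0.42·(-0.173234) = 0.992222
x=0.840000, y=0.992222: f=-0.473573 → y ← 0.992222 + 0.42·(-0.473573) = 0.793321
y(1.26) ≈ 0.7933

0.7933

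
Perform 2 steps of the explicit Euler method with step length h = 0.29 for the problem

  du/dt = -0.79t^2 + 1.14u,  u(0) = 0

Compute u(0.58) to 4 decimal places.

-0.0193

Euler: u_{n+1} = u_n + h·f(t_n, u_n).
t=0.000000, u=0.000000: f=0.000000 → u ← 0.000000 + 0.29·0.000000 = 0.000000
t=0.290000, u=0.000000: f=-0.066439 → u ← 0.000000 + 0.29·(-0.066439) = -0.019267
u(0.58) ≈ -0.0193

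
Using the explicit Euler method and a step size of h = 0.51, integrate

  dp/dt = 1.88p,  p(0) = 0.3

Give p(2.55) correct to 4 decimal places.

Euler: p_{n+1} = p_n + h·f(t_n, p_n).
t=0.000000, p=0.300000: f=0.564000 → p ← 0.300000 + 0.51·0.564000 = 0.587640
t=0.510000, p=0.587640: f=1.104763 → p ← 0.587640 + 0.51·1.104763 = 1.151069
t=1.020000, p=1.151069: f=2.164010 → p ← 1.151069 + 0.51·2.164010 = 2.254714
t=1.530000, p=2.254714: f=4.238863 → p ← 2.254714 + 0.51·4.238863 = 4.416535
t=2.040000, p=4.416535: f=8.303085 → p ← 4.416535 + 0.51·8.303085 = 8.651108
p(2.55) ≈ 8.6511

8.6511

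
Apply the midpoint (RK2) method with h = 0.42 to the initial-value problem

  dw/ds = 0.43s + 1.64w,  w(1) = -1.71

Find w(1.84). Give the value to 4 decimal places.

Midpoint: k1 = f(s_n, w_n); k2 = f(s_n + h/2, w_n + (h/2)·k1); w_{n+1} = w_n + h·k2.
s=1.000000, w=-1.710000:
  k1 = f(1.000000, -1.710000) = -2.374400
  k2 = f(1.210000, -2.208624) = -3.101843
  w ← -1.710000 + 0.42·(-3.101843) = -3.012774
s=1.420000, w=-3.012774:
  k1 = f(1.420000, -3.012774) = -4.330350
  k2 = f(1.630000, -3.922148) = -5.731422
  w ← -3.012774 + 0.42·(-5.731422) = -5.419972
w(1.84) ≈ -5.4200

-5.4200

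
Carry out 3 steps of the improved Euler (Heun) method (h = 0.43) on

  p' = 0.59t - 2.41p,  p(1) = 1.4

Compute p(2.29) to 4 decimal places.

0.6168

Heun: k1 = f(t_n, p_n); k2 = f(t_n + h, p_n + h·k1); p_{n+1} = p_n + (h/2)·(k1 + k2).
t=1.000000, p=1.400000:
  k1 = f(1.000000, 1.400000) = -2.784000
  k2 = f(1.430000, 0.202880) = 0.354759
  p ← 1.400000 + (0.43/2)·(-2.784000 + 0.354759) = 0.877713
t=1.430000, p=0.877713:
  k1 = f(1.430000, 0.877713) = -1.271589
  k2 = f(1.860000, 0.330930) = 0.299859
  p ← 0.877713 + (0.43/2)·(-1.271589 + 0.299859) = 0.668791
t=1.860000, p=0.668791:
  k1 = f(1.860000, 0.668791) = -0.514387
  k2 = f(2.290000, 0.447605) = 0.272372
  p ← 0.668791 + (0.43/2)·(-0.514387 + 0.272372) = 0.616758
p(2.29) ≈ 0.6168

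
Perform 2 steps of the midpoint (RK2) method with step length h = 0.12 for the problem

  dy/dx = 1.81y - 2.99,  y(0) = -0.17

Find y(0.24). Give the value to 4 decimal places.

Midpoint: k1 = f(x_n, y_n); k2 = f(x_n + h/2, y_n + (h/2)·k1); y_{n+1} = y_n + h·k2.
x=0.000000, y=-0.170000:
  k1 = f(0.000000, -0.170000) = -3.297700
  k2 = f(0.060000, -0.367862) = -3.655830
  y ← -0.170000 + 0.12·(-3.655830) = -0.608700
x=0.120000, y=-0.608700:
  k1 = f(0.120000, -0.608700) = -4.091746
  k2 = f(0.180000, -0.854204) = -4.536110
  y ← -0.608700 + 0.12·(-4.536110) = -1.153033
y(0.24) ≈ -1.1530

-1.1530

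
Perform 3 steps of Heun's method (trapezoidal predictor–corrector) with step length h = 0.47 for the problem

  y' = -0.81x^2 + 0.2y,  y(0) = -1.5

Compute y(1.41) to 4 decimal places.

Heun: k1 = f(x_n, y_n); k2 = f(x_n + h, y_n + h·k1); y_{n+1} = y_n + (h/2)·(k1 + k2).
x=0.000000, y=-1.500000:
  k1 = f(0.000000, -1.500000) = -0.300000
  k2 = f(0.470000, -1.641000) = -0.507129
  y ← -1.500000 + (0.47/2)·(-0.300000 + (-0.507129)) = -1.689675
x=0.470000, y=-1.689675:
  k1 = f(0.470000, -1.689675) = -0.516864
  k2 = f(0.940000, -1.932601) = -1.102236
  y ← -1.689675 + (0.47/2)·(-0.516864 + (-1.102236)) = -2.070164
x=0.940000, y=-2.070164:
  k1 = f(0.940000, -2.070164) = -1.129749
  k2 = f(1.410000, -2.601146) = -2.130590
  y ← -2.070164 + (0.47/2)·(-1.129749 + (-2.130590)) = -2.836344
y(1.41) ≈ -2.8363

-2.8363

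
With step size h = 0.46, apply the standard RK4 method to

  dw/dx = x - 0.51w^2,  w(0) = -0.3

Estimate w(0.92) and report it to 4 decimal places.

0.1018

RK4: k1 = f(x_n, w_n); k2 = f(x_n + h/2, w_n + (h/2)·k1); k3 = f(x_n + h/2, w_n + (h/2)·k2); k4 = f(x_n + h, w_n + h·k3); w_{n+1} = w_n + (h/6)·(k1 + 2k2 + 2k3 + k4).
x=0.000000, w=-0.300000:
  k1 = f(0.000000, -0.300000) = -0.045900
  k2 = f(0.230000, -0.310557) = 0.180813
  k3 = f(0.230000, -0.258413) = 0.195944
  k4 = f(0.460000, -0.209866) = 0.437538
  w ← -0.300000 + (0.46/6)·(k1 + 2k2 + 2k3 + k4) = -0.212205
x=0.460000, w=-0.212205:
  k1 = f(0.460000, -0.212205) = 0.437034
  k2 = f(0.690000, -0.111687) = 0.683638
  k3 = f(0.690000, -0.054968) = 0.688459
  k4 = f(0.920000, 0.104486) = 0.914432
  w ← -0.212205 + (0.46/6)·(k1 + 2k2 + 2k3 + k4) = 0.101796
w(0.92) ≈ 0.1018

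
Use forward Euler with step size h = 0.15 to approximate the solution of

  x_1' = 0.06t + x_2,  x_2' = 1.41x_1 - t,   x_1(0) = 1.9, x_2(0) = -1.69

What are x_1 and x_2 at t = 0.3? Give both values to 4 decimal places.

1.4546, -0.9624

Euler on (x_1,x_2): x_1_{n+1} = x_1_n + h·x_1', x_2_{n+1} = x_2_n + h·x_2'.
0.000000: (1.900000, -1.690000); f=(-1.690000, 2.679000) → (1.646500, -1.288150)
0.150000: (1.646500, -1.288150); f=(-1.279150, 2.171565) → (1.454627, -0.962415)
(x_1(0.3), x_2(0.3)) ≈ (1.4546, -0.9624)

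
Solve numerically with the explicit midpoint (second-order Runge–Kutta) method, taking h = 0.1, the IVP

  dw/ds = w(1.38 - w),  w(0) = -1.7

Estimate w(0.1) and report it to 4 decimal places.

-2.3556

Midpoint: k1 = f(s_n, w_n); k2 = f(s_n + h/2, w_n + (h/2)·k1); w_{n+1} = w_n + h·k2.
s=0.000000, w=-1.700000:
  k1 = f(0.000000, -1.700000) = -5.236000
  k2 = f(0.050000, -1.961800) = -6.555943
  w ← -1.700000 + 0.1·(-6.555943) = -2.355594
w(0.1) ≈ -2.3556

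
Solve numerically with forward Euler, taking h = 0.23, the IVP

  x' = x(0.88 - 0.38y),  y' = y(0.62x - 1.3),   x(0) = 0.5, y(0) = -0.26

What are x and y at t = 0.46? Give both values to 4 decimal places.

Euler on (x,y): x_{n+1} = x_n + h·x', y_{n+1} = y_n + h·y'.
0.000000: (0.500000, -0.260000); f=(0.489400, 0.257400) → (0.612562, -0.200798)
0.230000: (0.612562, -0.200798); f=(0.585795, 0.184777) → (0.747295, -0.158299)
(x(0.46), y(0.46)) ≈ (0.7473, -0.1583)

0.7473, -0.1583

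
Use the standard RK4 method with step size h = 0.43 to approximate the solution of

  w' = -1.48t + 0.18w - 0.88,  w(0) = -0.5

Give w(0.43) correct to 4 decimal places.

-1.0741

RK4: k1 = f(t_n, w_n); k2 = f(t_n + h/2, w_n + (h/2)·k1); k3 = f(t_n + h/2, w_n + (h/2)·k2); k4 = f(t_n + h, w_n + h·k3); w_{n+1} = w_n + (h/6)·(k1 + 2k2 + 2k3 + k4).
t=0.000000, w=-0.500000:
  k1 = f(0.000000, -0.500000) = -0.970000
  k2 = f(0.215000, -0.708550) = -1.325739
  k3 = f(0.215000, -0.785034) = -1.339506
  k4 = f(0.430000, -1.075988) = -1.710078
  w ← -0.500000 + (0.43/6)·(k1 + 2k2 + 2k3 + k4) = -1.074091
w(0.43) ≈ -1.0741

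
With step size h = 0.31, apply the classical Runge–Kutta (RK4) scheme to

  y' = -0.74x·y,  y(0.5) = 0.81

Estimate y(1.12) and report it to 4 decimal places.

0.5586

RK4: k1 = f(x_n, y_n); k2 = f(x_n + h/2, y_n + (h/2)·k1); k3 = f(x_n + h/2, y_n + (h/2)·k2); k4 = f(x_n + h, y_n + h·k3); y_{n+1} = y_n + (h/6)·(k1 + 2k2 + 2k3 + k4).
x=0.500000, y=0.810000:
  k1 = f(0.500000, 0.810000) = -0.299700
  k2 = f(0.655000, 0.763547) = -0.370091
  k3 = f(0.655000, 0.752636) = -0.364803
  k4 = f(0.810000, 0.696911) = -0.417729
  y ← 0.810000 + (0.31/6)·(k1 + 2k2 + 2k3 + k4) = 0.696994
x=0.810000, y=0.696994:
  k1 = f(0.810000, 0.696994) = -0.417778
  k2 = f(0.965000, 0.632238) = -0.451481
  k3 = f(0.965000, 0.627014) = -0.447751
  k4 = f(1.120000, 0.558191) = -0.462629
  y ← 0.696994 + (0.31/6)·(k1 + 2k2 + 2k3 + k4) = 0.558586
y(1.12) ≈ 0.5586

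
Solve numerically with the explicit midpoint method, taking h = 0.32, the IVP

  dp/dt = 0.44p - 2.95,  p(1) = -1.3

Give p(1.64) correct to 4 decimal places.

Midpoint: k1 = f(t_n, p_n); k2 = f(t_n + h/2, p_n + (h/2)·k1); p_{n+1} = p_n + h·k2.
t=1.000000, p=-1.300000:
  k1 = f(1.000000, -1.300000) = -3.522000
  k2 = f(1.160000, -1.863520) = -3.769949
  p ← -1.300000 + 0.32·(-3.769949) = -2.506384
t=1.320000, p=-2.506384:
  k1 = f(1.320000, -2.506384) = -4.052809
  k2 = f(1.480000, -3.154833) = -4.338127
  p ← -2.506384 + 0.32·(-4.338127) = -3.894584
p(1.64) ≈ -3.8946

-3.8946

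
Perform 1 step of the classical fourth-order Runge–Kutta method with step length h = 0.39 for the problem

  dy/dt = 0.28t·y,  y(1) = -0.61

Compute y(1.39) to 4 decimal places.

RK4: k1 = f(t_n, y_n); k2 = f(t_n + h/2, y_n + (h/2)·k1); k3 = f(t_n + h/2, y_n + (h/2)·k2); k4 = f(t_n + h, y_n + h·k3); y_{n+1} = y_n + (h/6)·(k1 + 2k2 + 2k3 + k4).
t=1.000000, y=-0.610000:
  k1 = f(1.000000, -0.610000) = -0.170800
  k2 = f(1.195000, -0.643306) = -0.215250
  k3 = f(1.195000, -0.651974) = -0.218150
  k4 = f(1.390000, -0.695079) = -0.270525
  y ← -0.610000 + (0.39/6)·(k1 + 2k2 + 2k3 + k4) = -0.695028
y(1.39) ≈ -0.6950

-0.6950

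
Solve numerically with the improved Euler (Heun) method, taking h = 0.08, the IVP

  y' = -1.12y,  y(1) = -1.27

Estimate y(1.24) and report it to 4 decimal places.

Heun: k1 = f(x_n, y_n); k2 = f(x_n + h, y_n + h·k1); y_{n+1} = y_n + (h/2)·(k1 + k2).
x=1.000000, y=-1.270000:
  k1 = f(1.000000, -1.270000) = 1.422400
  k2 = f(1.080000, -1.156208) = 1.294953
  y ← -1.270000 + (0.08/2)·(1.422400 + 1.294953) = -1.161306
x=1.080000, y=-1.161306:
  k1 = f(1.080000, -1.161306) = 1.300663
  k2 = f(1.160000, -1.057253) = 1.184123
  y ← -1.161306 + (0.08/2)·(1.300663 + 1.184123) = -1.061914
x=1.160000, y=-1.061914:
  k1 = f(1.160000, -1.061914) = 1.189344
  k2 = f(1.240000, -0.966767) = 1.082779
  y ← -1.061914 + (0.08/2)·(1.189344 + 1.082779) = -0.971030
y(1.24) ≈ -0.9710

-0.9710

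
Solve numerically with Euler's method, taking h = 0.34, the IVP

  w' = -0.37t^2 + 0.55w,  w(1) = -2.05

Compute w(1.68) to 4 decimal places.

Euler: w_{n+1} = w_n + h·f(t_n, w_n).
t=1.000000, w=-2.050000: f=-1.497500 → w ← -2.050000 + 0.34·(-1.497500) = -2.559150
t=1.340000, w=-2.559150: f=-2.071905 → w ← -2.559150 + 0.34·(-2.071905) = -3.263598
w(1.68) ≈ -3.2636

-3.2636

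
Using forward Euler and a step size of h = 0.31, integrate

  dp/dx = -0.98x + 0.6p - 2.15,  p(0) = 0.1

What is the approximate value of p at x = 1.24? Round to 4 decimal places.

-3.9469

Euler: p_{n+1} = p_n + h·f(x_n, p_n).
x=0.000000, p=0.100000: f=-2.090000 → p ← 0.100000 + 0.31·(-2.090000) = -0.547900
x=0.310000, p=-0.547900: f=-2.782540 → p ← -0.547900 + 0.31·(-2.782540) = -1.410487
x=0.620000, p=-1.410487: f=-3.603892 → p ← -1.410487 + 0.31·(-3.603892) = -2.527694
x=0.930000, p=-2.527694: f=-4.578016 → p ← -2.527694 + 0.31·(-4.578016) = -3.946879
p(1.24) ≈ -3.9469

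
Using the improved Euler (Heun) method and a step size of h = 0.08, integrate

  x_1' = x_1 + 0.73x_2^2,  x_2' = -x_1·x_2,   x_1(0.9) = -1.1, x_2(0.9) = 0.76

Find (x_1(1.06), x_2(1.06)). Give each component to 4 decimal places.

Heun on (x_1,x_2): k1 = f(t_n, state_n); k2 = f(t_n + h, state_n + h·k1); state_{n+1} = state_n + (h/2)·(k1 + k2).
0.900000: (-1.100000, 0.760000)
  k1 = (-0.678352, 0.836000)
  predictor → (-1.154268, 0.826880)
  k2 = (-0.655145, 0.954441)
  → (-1.153340, 0.831618)
0.980000: (-1.153340, 0.831618)
  k1 = (-0.648481, 0.959138)
  predictor → (-1.205218, 0.908349)
  k2 = (-0.602897, 1.094758)
  → (-1.203395, 0.913774)
(x_1(1.06), x_2(1.06)) ≈ (-1.2034, 0.9138)

-1.2034, 0.9138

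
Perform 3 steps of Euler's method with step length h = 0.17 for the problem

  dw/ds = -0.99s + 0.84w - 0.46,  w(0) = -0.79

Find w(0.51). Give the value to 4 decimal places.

Euler: w_{n+1} = w_n + h·f(s_n, w_n).
s=0.000000, w=-0.790000: f=-1.123600 → w ← -0.790000 + 0.17·(-1.123600) = -0.981012
s=0.170000, w=-0.981012: f=-1.452350 → w ← -0.981012 + 0.17·(-1.452350) = -1.227912
s=0.340000, w=-1.227912: f=-1.828046 → w ← -1.227912 + 0.17·(-1.828046) = -1.538679
w(0.51) ≈ -1.5387

-1.5387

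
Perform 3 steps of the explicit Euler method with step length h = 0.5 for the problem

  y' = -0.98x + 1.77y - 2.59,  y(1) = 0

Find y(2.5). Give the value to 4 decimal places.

-12.4441

Euler: y_{n+1} = y_n + h·f(x_n, y_n).
x=1.000000, y=0.000000: f=-3.570000 → y ← 0.000000 + 0.5·(-3.570000) = -1.785000
x=1.500000, y=-1.785000: f=-7.219450 → y ← -1.785000 + 0.5·(-7.219450) = -5.394725
x=2.000000, y=-5.394725: f=-14.098663 → y ← -5.394725 + 0.5·(-14.098663) = -12.444057
y(2.5) ≈ -12.4441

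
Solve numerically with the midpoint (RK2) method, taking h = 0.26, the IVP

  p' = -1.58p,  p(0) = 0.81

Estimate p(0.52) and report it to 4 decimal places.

0.3675

Midpoint: k1 = f(t_n, p_n); k2 = f(t_n + h/2, p_n + (h/2)·k1); p_{n+1} = p_n + h·k2.
t=0.000000, p=0.810000:
  k1 = f(0.000000, 0.810000) = -1.279800
  k2 = f(0.130000, 0.643626) = -1.016929
  p ← 0.810000 + 0.26·(-1.016929) = 0.545598
t=0.260000, p=0.545598:
  k1 = f(0.260000, 0.545598) = -0.862046
  k2 = f(0.390000, 0.433533) = -0.684981
  p ← 0.545598 + 0.26·(-0.684981) = 0.367503
p(0.52) ≈ 0.3675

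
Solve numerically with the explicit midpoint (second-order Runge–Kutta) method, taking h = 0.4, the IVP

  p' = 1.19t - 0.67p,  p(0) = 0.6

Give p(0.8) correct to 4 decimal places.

0.6870

Midpoint: k1 = f(t_n, p_n); k2 = f(t_n + h/2, p_n + (h/2)·k1); p_{n+1} = p_n + h·k2.
t=0.000000, p=0.600000:
  k1 = f(0.000000, 0.600000) = -0.402000
  k2 = f(0.200000, 0.519600) = -0.110132
  p ← 0.600000 + 0.4·(-0.110132) = 0.555947
t=0.400000, p=0.555947:
  k1 = f(0.400000, 0.555947) = 0.103515
  k2 = f(0.600000, 0.576650) = 0.327644
  p ← 0.555947 + 0.4·0.327644 = 0.687005
p(0.8) ≈ 0.6870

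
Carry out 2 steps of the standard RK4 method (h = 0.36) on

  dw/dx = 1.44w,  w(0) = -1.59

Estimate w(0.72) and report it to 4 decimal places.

-4.4823

RK4: k1 = f(x_n, w_n); k2 = f(x_n + h/2, w_n + (h/2)·k1); k3 = f(x_n + h/2, w_n + (h/2)·k2); k4 = f(x_n + h, w_n + h·k3); w_{n+1} = w_n + (h/6)·(k1 + 2k2 + 2k3 + k4).
x=0.000000, w=-1.590000:
  k1 = f(0.000000, -1.590000) = -2.289600
  k2 = f(0.180000, -2.002128) = -2.883064
  k3 = f(0.180000, -2.108952) = -3.036890
  k4 = f(0.360000, -2.683280) = -3.863924
  w ← -1.590000 + (0.36/6)·(k1 + 2k2 + 2k3 + k4) = -2.669606
x=0.360000, w=-2.669606:
  k1 = f(0.360000, -2.669606) = -3.844233
  k2 = f(0.540000, -3.361568) = -4.840658
  k3 = f(0.540000, -3.540924) = -5.098931
  k4 = f(0.720000, -4.505221) = -6.487519
  w ← -2.669606 + (0.36/6)·(k1 + 2k2 + 2k3 + k4) = -4.482262
w(0.72) ≈ -4.4823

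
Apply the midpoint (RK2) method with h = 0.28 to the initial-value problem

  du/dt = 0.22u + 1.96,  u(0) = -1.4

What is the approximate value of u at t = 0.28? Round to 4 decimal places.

-0.9232

Midpoint: k1 = f(t_n, u_n); k2 = f(t_n + h/2, u_n + (h/2)·k1); u_{n+1} = u_n + h·k2.
t=0.000000, u=-1.400000:
  k1 = f(0.000000, -1.400000) = 1.652000
  k2 = f(0.140000, -1.168720) = 1.702882
  u ← -1.400000 + 0.28·1.702882 = -0.923193
u(0.28) ≈ -0.9232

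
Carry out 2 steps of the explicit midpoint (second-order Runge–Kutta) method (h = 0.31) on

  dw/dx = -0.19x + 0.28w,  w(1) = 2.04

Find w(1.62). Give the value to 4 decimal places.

Midpoint: k1 = f(x_n, w_n); k2 = f(x_n + h/2, w_n + (h/2)·k1); w_{n+1} = w_n + h·k2.
x=1.000000, w=2.040000:
  k1 = f(1.000000, 2.040000) = 0.381200
  k2 = f(1.155000, 2.099086) = 0.368294
  w ← 2.040000 + 0.31·0.368294 = 2.154171
x=1.310000, w=2.154171:
  k1 = f(1.310000, 2.154171) = 0.354268
  k2 = f(1.465000, 2.209083) = 0.340193
  w ← 2.154171 + 0.31·0.340193 = 2.259631
w(1.62) ≈ 2.2596

2.2596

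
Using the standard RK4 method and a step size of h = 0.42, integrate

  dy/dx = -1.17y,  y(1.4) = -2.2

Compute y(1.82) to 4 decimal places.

-1.3464

RK4: k1 = f(x_n, y_n); k2 = f(x_n + h/2, y_n + (h/2)·k1); k3 = f(x_n + h/2, y_n + (h/2)·k2); k4 = f(x_n + h, y_n + h·k3); y_{n+1} = y_n + (h/6)·(k1 + 2k2 + 2k3 + k4).
x=1.400000, y=-2.200000:
  k1 = f(1.400000, -2.200000) = 2.574000
  k2 = f(1.610000, -1.659460) = 1.941568
  k3 = f(1.610000, -1.792271) = 2.096957
  k4 = f(1.820000, -1.319278) = 1.543555
  y ← -2.200000 + (0.42/6)·(k1 + 2k2 + 2k3 + k4) = -1.346378
y(1.82) ≈ -1.3464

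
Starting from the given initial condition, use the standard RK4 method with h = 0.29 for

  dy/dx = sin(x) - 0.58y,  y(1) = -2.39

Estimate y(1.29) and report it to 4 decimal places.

RK4: k1 = f(x_n, y_n); k2 = f(x_n + h/2, y_n + (h/2)·k1); k3 = f(x_n + h/2, y_n + (h/2)·k2); k4 = f(x_n + h, y_n + h·k3); y_{n+1} = y_n + (h/6)·(k1 + 2k2 + 2k3 + k4).
x=1.000000, y=-2.390000:
  k1 = f(1.000000, -2.390000) = 2.227671
  k2 = f(1.145000, -2.066988) = 2.109563
  k3 = f(1.145000, -2.084113) = 2.119496
  k4 = f(1.290000, -1.775346) = 1.990536
  y ← -2.390000 + (0.29/6)·(k1 + 2k2 + 2k3 + k4) = -1.777311
y(1.29) ≈ -1.7773

-1.7773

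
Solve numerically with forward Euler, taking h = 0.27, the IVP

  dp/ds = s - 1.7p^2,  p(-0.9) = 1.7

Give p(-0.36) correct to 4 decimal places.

Euler: p_{n+1} = p_n + h·f(s_n, p_n).
s=-0.900000, p=1.700000: f=-5.813000 → p ← 1.700000 + 0.27·(-5.813000) = 0.130490
s=-0.630000, p=0.130490: f=-0.658947 → p ← 0.130490 + 0.27·(-0.658947) = -0.047426
p(-0.36) ≈ -0.0474

-0.0474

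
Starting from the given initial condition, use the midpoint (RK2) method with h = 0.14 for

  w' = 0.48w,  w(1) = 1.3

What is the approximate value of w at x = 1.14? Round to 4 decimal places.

1.3903

Midpoint: k1 = f(x_n, w_n); k2 = f(x_n + h/2, w_n + (h/2)·k1); w_{n+1} = w_n + h·k2.
x=1.000000, w=1.300000:
  k1 = f(1.000000, 1.300000) = 0.624000
  k2 = f(1.070000, 1.343680) = 0.644966
  w ← 1.300000 + 0.14·0.644966 = 1.390295
w(1.14) ≈ 1.3903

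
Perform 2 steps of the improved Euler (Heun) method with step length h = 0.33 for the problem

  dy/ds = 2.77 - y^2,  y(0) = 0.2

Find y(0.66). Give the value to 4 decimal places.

Heun: k1 = f(s_n, y_n); k2 = f(s_n + h, y_n + h·k1); y_{n+1} = y_n + (h/2)·(k1 + k2).
s=0.000000, y=0.200000:
  k1 = f(0.000000, 0.200000) = 2.730000
  k2 = f(0.330000, 1.100900) = 1.558019
  y ← 0.200000 + (0.33/2)·(2.730000 + 1.558019) = 0.907523
s=0.330000, y=0.907523:
  k1 = f(0.330000, 0.907523) = 1.946402
  k2 = f(0.660000, 1.549836) = 0.368009
  y ← 0.907523 + (0.33/2)·(1.946402 + 0.368009) = 1.289401
y(0.66) ≈ 1.2894

1.2894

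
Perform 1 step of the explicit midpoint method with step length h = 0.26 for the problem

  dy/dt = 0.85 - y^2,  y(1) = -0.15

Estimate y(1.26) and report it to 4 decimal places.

0.0705

Midpoint: k1 = f(t_n, y_n); k2 = f(t_n + h/2, y_n + (h/2)·k1); y_{n+1} = y_n + h·k2.
t=1.000000, y=-0.150000:
  k1 = f(1.000000, -0.150000) = 0.827500
  k2 = f(1.130000, -0.042425) = 0.848200
  y ← -0.150000 + 0.26·0.848200 = 0.070532
y(1.26) ≈ 0.0705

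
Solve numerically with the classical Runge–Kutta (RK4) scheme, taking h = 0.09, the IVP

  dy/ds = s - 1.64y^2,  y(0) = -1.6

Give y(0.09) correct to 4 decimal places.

RK4: k1 = f(s_n, y_n); k2 = f(s_n + h/2, y_n + (h/2)·k1); k3 = f(s_n + h/2, y_n + (h/2)·k2); k4 = f(s_n + h, y_n + h·k3); y_{n+1} = y_n + (h/6)·(k1 + 2k2 + 2k3 + k4).
s=0.000000, y=-1.600000:
  k1 = f(0.000000, -1.600000) = -4.198400
  k2 = f(0.045000, -1.788928) = -5.203432
  k3 = f(0.045000, -1.834154) = -5.472161
  k4 = f(0.090000, -2.092494) = -7.090794
  y ← -1.600000 + (0.09/6)·(k1 + 2k2 + 2k3 + k4) = -2.089606
y(0.09) ≈ -2.0896

-2.0896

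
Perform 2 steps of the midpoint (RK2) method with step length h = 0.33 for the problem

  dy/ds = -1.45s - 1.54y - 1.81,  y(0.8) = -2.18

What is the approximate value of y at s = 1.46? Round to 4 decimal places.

-2.2713

Midpoint: k1 = f(s_n, y_n); k2 = f(s_n + h/2, y_n + (h/2)·k1); y_{n+1} = y_n + h·k2.
s=0.800000, y=-2.180000:
  k1 = f(0.800000, -2.180000) = 0.387200
  k2 = f(0.965000, -2.116112) = 0.049562
  y ← -2.180000 + 0.33·0.049562 = -2.163644
s=1.130000, y=-2.163644:
  k1 = f(1.130000, -2.163644) = -0.116488
  k2 = f(1.295000, -2.182865) = -0.326138
  y ← -2.163644 + 0.33·(-0.326138) = -2.271270
y(1.46) ≈ -2.2713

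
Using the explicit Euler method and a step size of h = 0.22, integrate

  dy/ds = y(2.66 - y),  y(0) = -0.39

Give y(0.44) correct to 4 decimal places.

Euler: y_{n+1} = y_n + h·f(s_n, y_n).
s=0.000000, y=-0.390000: f=-1.189500 → y ← -0.390000 + 0.22·(-1.189500) = -0.651690
s=0.220000, y=-0.651690: f=-2.158195 → y ← -0.651690 + 0.22·(-2.158195) = -1.126493
y(0.44) ≈ -1.1265

-1.1265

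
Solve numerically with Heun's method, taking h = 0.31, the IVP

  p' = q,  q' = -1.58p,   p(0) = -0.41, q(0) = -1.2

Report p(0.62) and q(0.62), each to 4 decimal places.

Heun on (p,q): k1 = f(t_n, state_n); k2 = f(t_n + h, state_n + h·k1); state_{n+1} = state_n + (h/2)·(k1 + k2).
0.000000: (-0.410000, -1.200000)
  k1 = (-1.200000, 0.647800)
  predictor → (-0.782000, -0.999182)
  k2 = (-0.999182, 1.235560)
  → (-0.750873, -0.908079)
0.310000: (-0.750873, -0.908079)
  k1 = (-0.908079, 1.186380)
  predictor → (-1.032378, -0.540302)
  k2 = (-0.540302, 1.631157)
  → (-0.975372, -0.471361)
(p(0.62), q(0.62)) ≈ (-0.9754, -0.4714)

-0.9754, -0.4714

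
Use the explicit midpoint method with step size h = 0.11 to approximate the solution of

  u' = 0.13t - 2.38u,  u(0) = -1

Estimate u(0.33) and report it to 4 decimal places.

-0.4553

Midpoint: k1 = f(t_n, u_n); k2 = f(t_n + h/2, u_n + (h/2)·k1); u_{n+1} = u_n + h·k2.
t=0.000000, u=-1.000000:
  k1 = f(0.000000, -1.000000) = 2.380000
  k2 = f(0.055000, -0.869100) = 2.075608
  u ← -1.000000 + 0.11·2.075608 = -0.771683
t=0.110000, u=-0.771683:
  k1 = f(0.110000, -0.771683) = 1.850906
  k2 = f(0.165000, -0.669883) = 1.615772
  u ← -0.771683 + 0.11·1.615772 = -0.593948
t=0.220000, u=-0.593948:
  k1 = f(0.220000, -0.593948) = 1.442197
  k2 = f(0.275000, -0.514627) = 1.260563
  u ← -0.593948 + 0.11·1.260563 = -0.455286
u(0.33) ≈ -0.4553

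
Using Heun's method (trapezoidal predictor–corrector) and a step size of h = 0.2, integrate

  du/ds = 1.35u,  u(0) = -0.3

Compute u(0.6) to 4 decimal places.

-0.6690

Heun: k1 = f(s_n, u_n); k2 = f(s_n + h, u_n + h·k1); u_{n+1} = u_n + (h/2)·(k1 + k2).
s=0.000000, u=-0.300000:
  k1 = f(0.000000, -0.300000) = -0.405000
  k2 = f(0.200000, -0.381000) = -0.514350
  u ← -0.300000 + (0.2/2)·(-0.405000 + (-0.514350)) = -0.391935
s=0.200000, u=-0.391935:
  k1 = f(0.200000, -0.391935) = -0.529112
  k2 = f(0.400000, -0.497757) = -0.671973
  u ← -0.391935 + (0.2/2)·(-0.529112 + (-0.671973)) = -0.512043
s=0.400000, u=-0.512043:
  k1 = f(0.400000, -0.512043) = -0.691259
  k2 = f(0.600000, -0.650295) = -0.877899
  u ← -0.512043 + (0.2/2)·(-0.691259 + (-0.877899)) = -0.668959
u(0.6) ≈ -0.6690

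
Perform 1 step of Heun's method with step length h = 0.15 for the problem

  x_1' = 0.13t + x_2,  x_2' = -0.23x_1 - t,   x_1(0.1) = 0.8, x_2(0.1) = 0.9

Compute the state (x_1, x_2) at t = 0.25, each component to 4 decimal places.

Heun on (x_1,x_2): k1 = f(t_n, state_n); k2 = f(t_n + h, state_n + h·k1); state_{n+1} = state_n + (h/2)·(k1 + k2).
0.100000: (0.800000, 0.900000)
  k1 = (0.913000, -0.284000)
  predictor → (0.936950, 0.857400)
  k2 = (0.889900, -0.465499)
  → (0.935218, 0.843788)
(x_1(0.25), x_2(0.25)) ≈ (0.9352, 0.8438)

0.9352, 0.8438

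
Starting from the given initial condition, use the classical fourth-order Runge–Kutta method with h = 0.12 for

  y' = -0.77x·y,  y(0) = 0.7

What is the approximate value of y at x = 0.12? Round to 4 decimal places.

0.6961

RK4: k1 = f(x_n, y_n); k2 = f(x_n + h/2, y_n + (h/2)·k1); k3 = f(x_n + h/2, y_n + (h/2)·k2); k4 = f(x_n + h, y_n + h·k3); y_{n+1} = y_n + (h/6)·(k1 + 2k2 + 2k3 + k4).
x=0.000000, y=0.700000:
  k1 = f(0.000000, 0.700000) = 0.000000
  k2 = f(0.060000, 0.700000) = -0.032340
  k3 = f(0.060000, 0.698060) = -0.032250
  k4 = f(0.120000, 0.696130) = -0.064322
  y ← 0.700000 + (0.12/6)·(k1 + 2k2 + 2k3 + k4) = 0.696130
y(0.12) ≈ 0.6961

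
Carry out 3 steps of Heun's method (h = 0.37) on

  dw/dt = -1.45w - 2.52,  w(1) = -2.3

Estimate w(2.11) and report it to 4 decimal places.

-1.8639

Heun: k1 = f(t_n, w_n); k2 = f(t_n + h, w_n + h·k1); w_{n+1} = w_n + (h/2)·(k1 + k2).
t=1.000000, w=-2.300000:
  k1 = f(1.000000, -2.300000) = 0.815000
  k2 = f(1.370000, -1.998450) = 0.377753
  w ← -2.300000 + (0.37/2)·(0.815000 + 0.377753) = -2.079341
t=1.370000, w=-2.079341:
  k1 = f(1.370000, -2.079341) = 0.495044
  k2 = f(1.740000, -1.896174) = 0.229453
  w ← -2.079341 + (0.37/2)·(0.495044 + 0.229453) = -1.945309
t=1.740000, w=-1.945309:
  k1 = f(1.740000, -1.945309) = 0.300698
  k2 = f(2.110000, -1.834051) = 0.139373
  w ← -1.945309 + (0.37/2)·(0.300698 + 0.139373) = -1.863896
w(2.11) ≈ -1.8639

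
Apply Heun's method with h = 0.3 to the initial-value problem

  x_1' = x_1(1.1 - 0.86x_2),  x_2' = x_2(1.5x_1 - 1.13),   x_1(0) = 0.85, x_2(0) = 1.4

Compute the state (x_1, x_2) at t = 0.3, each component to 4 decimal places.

0.8174, 1.4535

Heun on (x_1,x_2): k1 = f(t_n, state_n); k2 = f(t_n + h, state_n + h·k1); state_{n+1} = state_n + (h/2)·(k1 + k2).
0.000000: (0.850000, 1.400000)
  k1 = (-0.088400, 0.203000)
  predictor → (0.823480, 1.460900)
  k2 = (-0.128771, 0.153716)
  → (0.817424, 1.453507)
(x_1(0.3), x_2(0.3)) ≈ (0.8174, 1.4535)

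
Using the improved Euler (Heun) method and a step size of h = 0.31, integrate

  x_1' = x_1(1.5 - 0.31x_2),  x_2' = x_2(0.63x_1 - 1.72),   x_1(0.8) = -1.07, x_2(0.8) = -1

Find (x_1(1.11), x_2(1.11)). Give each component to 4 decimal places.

Heun on (x_1,x_2): k1 = f(t_n, state_n); k2 = f(t_n + h, state_n + h·k1); state_{n+1} = state_n + (h/2)·(k1 + k2).
0.800000: (-1.070000, -1.000000)
  k1 = (-1.936700, 2.394100)
  predictor → (-1.670377, -0.257829)
  k2 = (-2.639074, 0.714789)
  → (-1.779245, -0.518122)
(x_1(1.11), x_2(1.11)) ≈ (-1.7792, -0.5181)

-1.7792, -0.5181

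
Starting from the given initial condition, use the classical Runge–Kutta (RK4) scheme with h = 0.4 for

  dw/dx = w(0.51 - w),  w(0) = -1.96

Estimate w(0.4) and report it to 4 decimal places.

-11.8137

RK4: k1 = f(x_n, w_n); k2 = f(x_n + h/2, w_n + (h/2)·k1); k3 = f(x_n + h/2, w_n + (h/2)·k2); k4 = f(x_n + h, w_n + h·k3); w_{n+1} = w_n + (h/6)·(k1 + 2k2 + 2k3 + k4).
x=0.000000, w=-1.960000:
  k1 = f(0.000000, -1.960000) = -4.841200
  k2 = f(0.200000, -2.928240) = -10.067992
  k3 = f(0.200000, -3.973598) = -17.816019
  k4 = f(0.400000, -9.086408) = -87.196873
  w ← -1.960000 + (0.4/6)·(k1 + 2k2 + 2k3 + k4) = -11.813740
w(0.4) ≈ -11.8137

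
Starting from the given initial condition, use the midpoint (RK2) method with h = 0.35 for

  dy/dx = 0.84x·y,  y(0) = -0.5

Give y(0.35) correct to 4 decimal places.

-0.5257

Midpoint: k1 = f(x_n, y_n); k2 = f(x_n + h/2, y_n + (h/2)·k1); y_{n+1} = y_n + h·k2.
x=0.000000, y=-0.500000:
  k1 = f(0.000000, -0.500000) = 0.000000
  k2 = f(0.175000, -0.500000) = -0.073500
  y ← -0.500000 + 0.35·(-0.073500) = -0.525725
y(0.35) ≈ -0.5257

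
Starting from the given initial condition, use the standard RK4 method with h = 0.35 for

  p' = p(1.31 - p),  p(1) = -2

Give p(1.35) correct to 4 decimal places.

-15.0037

RK4: k1 = f(t_n, p_n); k2 = f(t_n + h/2, p_n + (h/2)·k1); k3 = f(t_n + h/2, p_n + (h/2)·k2); k4 = f(t_n + h, p_n + h·k3); p_{n+1} = p_n + (h/6)·(k1 + 2k2 + 2k3 + k4).
t=1.000000, p=-2.000000:
  k1 = f(1.000000, -2.000000) = -6.620000
  k2 = f(1.175000, -3.158500) = -14.113757
  k3 = f(1.175000, -4.469908) = -25.835652
  k4 = f(1.350000, -11.042478) = -136.401972
  p ← -2.000000 + (0.35/6)·(k1 + 2k2 + 2k3 + k4) = -15.003713
p(1.35) ≈ -15.0037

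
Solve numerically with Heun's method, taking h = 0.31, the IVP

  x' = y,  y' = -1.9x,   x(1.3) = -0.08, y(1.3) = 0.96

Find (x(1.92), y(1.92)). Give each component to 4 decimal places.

0.4894, 0.7031

Heun on (x,y): k1 = f(t_n, state_n); k2 = f(t_n + h, state_n + h·k1); state_{n+1} = state_n + (h/2)·(k1 + k2).
1.300000: (-0.080000, 0.960000)
  k1 = (0.960000, 0.152000)
  predictor → (0.217600, 1.007120)
  k2 = (1.007120, -0.413440)
  → (0.224904, 0.919477)
1.610000: (0.224904, 0.919477)
  k1 = (0.919477, -0.427317)
  predictor → (0.509941, 0.787009)
  k2 = (0.787009, -0.968889)
  → (0.489409, 0.703065)
(x(1.92), y(1.92)) ≈ (0.4894, 0.7031)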